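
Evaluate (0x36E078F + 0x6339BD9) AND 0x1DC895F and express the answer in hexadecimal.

Add column by column in base 16, right to left:
  F+9 = 8 carry 1
  8+D+1 = 6 carry 1
  7+B+1 = 3 carry 1
  0+9+1 = A
  E+3 = 1 carry 1
  6+3+1 = A
  3+6 = 9
Sum = 0x9A1A368; now AND with 0x1DC895F:
  9&1=1, A&D=8, 1&C=0, A&8=8, 3&9=1, 6&5=4, 8&F=8

0x1808148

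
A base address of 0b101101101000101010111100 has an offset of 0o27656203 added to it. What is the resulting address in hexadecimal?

0x115e73f

0b101101101000101010111100 = 0xb68abc in hexadecimal.
0o27656203 = 0x5f5c83 in hexadecimal.
Add column by column in base 16, right to left:
  c+3 = f
  b+8 = 3 carry 1
  a+c+1 = 7 carry 1
  8+5+1 = e
  6+f = 5 carry 1
  b+5+1 = 1 carry 1
  final carry 1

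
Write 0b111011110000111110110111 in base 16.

Group the bits into nibbles: 1110 1111 0000 1111 1011 0111 → ef0fb7.

0xef0fb7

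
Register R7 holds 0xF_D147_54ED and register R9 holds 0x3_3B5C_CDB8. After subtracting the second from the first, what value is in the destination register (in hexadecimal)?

0xC95EA8735

Subtract column by column in base 16:
  D-8 → 5
  E-B → 3
  4-D → 7 (borrow)
  5-C-1 → 8 (borrow)
  7-C-1 → A (borrow)
  4-5-1 → E (borrow)
  1-B-1 → 5 (borrow)
  D-3-1 → 9
  F-3 → C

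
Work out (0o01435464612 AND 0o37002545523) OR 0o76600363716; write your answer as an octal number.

0o77600767716

0o01435464612 AND 0o37002545523 = 0o01000444402.
Then OR with 0o76600363716.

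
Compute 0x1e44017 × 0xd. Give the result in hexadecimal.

0x1897412b

Multiply each base-16 digit by 13, carrying:
  7×13 = 91 → write b carry 5
  1×13+5 = 18 → write 2 carry 1
  0×13+1 = 1 → write 1
  4×13 = 52 → write 4 carry 3
  4×13+3 = 55 → write 7 carry 3
  e×13+3 = 185 → write 9 carry 11
  1×13+11 = 24 → write 8 carry 1
  remaining carry: 1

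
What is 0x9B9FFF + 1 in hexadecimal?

The trailing 3 digits are F (max in base 16), so adding 1 cascades: they roll to 0 and the next digit up increments.

0x9BA000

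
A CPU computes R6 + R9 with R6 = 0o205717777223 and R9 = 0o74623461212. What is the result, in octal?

Add column by column in base 8, right to left:
  3+2 = 5
  2+1 = 3
  2+2 = 4
  7+1 = 0 carry 1
  7+6+1 = 6 carry 1
  7+4+1 = 4 carry 1
  7+3+1 = 3 carry 1
  1+2+1 = 4
  7+6 = 5 carry 1
  5+4+1 = 2 carry 1
  0+7+1 = 0 carry 1
  2+0+1 = 3

0o302543460435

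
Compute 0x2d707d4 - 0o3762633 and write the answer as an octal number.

0x2d707d4 = 0o265603724 in octal.
Subtract column by column in base 8:
  4-3 → 1
  2-3 → 7 (borrow)
  7-6-1 → 0
  3-2 → 1
  0-6 → 2 (borrow)
  6-7-1 → 6 (borrow)
  5-3-1 → 1
  6-0 → 6
  2-0 → 2

0o261621071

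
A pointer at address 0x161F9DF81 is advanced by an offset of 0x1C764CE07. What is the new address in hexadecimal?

0x3295EAD88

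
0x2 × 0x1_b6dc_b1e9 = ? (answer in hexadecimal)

0x36db963d2

Multiply each base-16 digit by 2, carrying:
  9×2 = 18 → write 2 carry 1
  e×2+1 = 29 → write d carry 1
  1×2+1 = 3 → write 3
  b×2 = 22 → write 6 carry 1
  c×2+1 = 25 → write 9 carry 1
  d×2+1 = 27 → write b carry 1
  6×2+1 = 13 → write d
  b×2 = 22 → write 6 carry 1
  1×2+1 = 3 → write 3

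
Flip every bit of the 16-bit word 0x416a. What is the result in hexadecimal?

0xbe95

Each hex digit d becomes f−d:
  4→b, 1→e, 6→9, a→5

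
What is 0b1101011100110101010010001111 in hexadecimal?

Group the bits into nibbles: 1101 0111 0011 0101 0100 1000 1111 → d73548f.

0xd73548f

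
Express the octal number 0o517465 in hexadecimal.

Each octal digit is 3 bits: 5=101 1=001 7=111 4=100 6=110 5=101.
Group the bits into nibbles: 0010 1001 1111 0011 0101 → 29F35.

0x29F35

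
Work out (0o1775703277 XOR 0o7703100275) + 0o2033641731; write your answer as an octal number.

0o10132444733

First 0o1775703277 XOR 0o7703100275 = 0o6076603002.
Add column by column in base 8, right to left:
  2+1 = 3
  0+3 = 3
  0+7 = 7
  3+1 = 4
  0+4 = 4
  6+6 = 4 carry 1
  6+3+1 = 2 carry 1
  7+3+1 = 3 carry 1
  0+0+1 = 1
  6+2 = 0 carry 1
  final carry 1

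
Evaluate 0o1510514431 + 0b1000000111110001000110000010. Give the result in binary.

0b10101010000011010101010011011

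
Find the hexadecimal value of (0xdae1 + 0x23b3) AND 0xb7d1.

0xb690

Add column by column in base 16, right to left:
  1+3 = 4
  e+b = 9 carry 1
  a+3+1 = e
  d+2 = f
Sum = 0xfe94; now AND with 0xb7d1:
  f&b=b, e&7=6, 9&d=9, 4&1=0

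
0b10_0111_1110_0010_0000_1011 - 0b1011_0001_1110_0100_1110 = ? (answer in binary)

Subtract column by column in base 2:
  1-0 → 1
  1-1 → 0
  0-1 → 1 (borrow)
  1-1-1 → 1 (borrow)
  0-0-1 → 1 (borrow)
  0-0-1 → 1 (borrow)
  0-1-1 → 0 (borrow)
  0-0-1 → 1 (borrow)
  0-0-1 → 1 (borrow)
  1-1-1 → 1 (borrow)
  0-1-1 → 0 (borrow)
  0-1-1 → 0 (borrow)
  0-1-1 → 0 (borrow)
  1-0-1 → 0
  1-0 → 1
  1-0 → 1
  1-1 → 0
  1-1 → 0
  1-0 → 1
  0-1 → 1 (borrow)
  0-0-1 → 1 (borrow)
  1-0-1 → 0

0b111001100001110111101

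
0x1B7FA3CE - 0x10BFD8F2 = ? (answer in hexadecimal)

Subtract column by column in base 16:
  E-2 → C
  C-F → D (borrow)
  3-8-1 → A (borrow)
  A-D-1 → C (borrow)
  F-F-1 → F (borrow)
  7-B-1 → B (borrow)
  B-0-1 → A
  1-1 → 0

0xABFCADC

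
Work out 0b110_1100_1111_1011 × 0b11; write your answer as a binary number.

0b10100011011110001

Multiply each base-2 digit by 3, carrying:
  1×3 = 3 → write 1 carry 1
  1×3+1 = 4 → write 0 carry 2
  0×3+2 = 2 → write 0 carry 1
  1×3+1 = 4 → write 0 carry 2
  1×3+2 = 5 → write 1 carry 2
  1×3+2 = 5 → write 1 carry 2
  1×3+2 = 5 → write 1 carry 2
  1×3+2 = 5 → write 1 carry 2
  0×3+2 = 2 → write 0 carry 1
  0×3+1 = 1 → write 1
  1×3 = 3 → write 1 carry 1
  1×3+1 = 4 → write 0 carry 2
  0×3+2 = 2 → write 0 carry 1
  1×3+1 = 4 → write 0 carry 2
  1×3+2 = 5 → write 1 carry 2
  remaining carry: 10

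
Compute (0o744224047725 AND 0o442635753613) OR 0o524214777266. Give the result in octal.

0o564234777667

0o744224047725 AND 0o442635753613 = 0o440224043601.
Then OR with 0o524214777266.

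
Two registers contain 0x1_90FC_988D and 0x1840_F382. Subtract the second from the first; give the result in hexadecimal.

0x178BBA50B

Subtract column by column in base 16:
  D-2 → B
  8-8 → 0
  8-3 → 5
  9-F → A (borrow)
  C-0-1 → B
  F-4 → B
  0-8 → 8 (borrow)
  9-1-1 → 7
  1-0 → 1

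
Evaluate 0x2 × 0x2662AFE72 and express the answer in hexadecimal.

0x4CC55FCE4

Multiply each base-16 digit by 2, carrying:
  2×2 = 4 → write 4
  7×2 = 14 → write E
  E×2 = 28 → write C carry 1
  F×2+1 = 31 → write F carry 1
  A×2+1 = 21 → write 5 carry 1
  2×2+1 = 5 → write 5
  6×2 = 12 → write C
  6×2 = 12 → write C
  2×2 = 4 → write 4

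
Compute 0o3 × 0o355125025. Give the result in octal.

0o1307377077

Multiply each base-8 digit by 3, carrying:
  5×3 = 15 → write 7 carry 1
  2×3+1 = 7 → write 7
  0×3 = 0 → write 0
  5×3 = 15 → write 7 carry 1
  2×3+1 = 7 → write 7
  1×3 = 3 → write 3
  5×3 = 15 → write 7 carry 1
  5×3+1 = 16 → write 0 carry 2
  3×3+2 = 11 → write 3 carry 1
  remaining carry: 1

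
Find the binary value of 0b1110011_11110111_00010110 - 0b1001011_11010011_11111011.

Subtract column by column in base 2:
  0-1 → 1 (borrow)
  1-1-1 → 1 (borrow)
  1-0-1 → 0
  0-1 → 1 (borrow)
  1-1-1 → 1 (borrow)
  0-1-1 → 0 (borrow)
  0-1-1 → 0 (borrow)
  0-1-1 → 0 (borrow)
  1-1-1 → 1 (borrow)
  1-1-1 → 1 (borrow)
  1-0-1 → 0
  0-0 → 0
  1-1 → 0
  1-0 → 1
  1-1 → 0
  1-1 → 0
  1-1 → 0
  1-1 → 0
  0-0 → 0
  0-1 → 1 (borrow)
  1-0-1 → 0
  1-0 → 1
  1-1 → 0

0b1010000010001100011011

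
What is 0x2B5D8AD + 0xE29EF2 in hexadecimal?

0x398779F

Add column by column in base 16, right to left:
  D+2 = F
  A+F = 9 carry 1
  8+E+1 = 7 carry 1
  D+9+1 = 7 carry 1
  5+2+1 = 8
  B+E = 9 carry 1
  2+0+1 = 3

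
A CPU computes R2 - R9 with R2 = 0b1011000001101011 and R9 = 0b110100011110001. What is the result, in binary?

0b100011101111010

Subtract column by column in base 2:
  1-1 → 0
  1-0 → 1
  0-0 → 0
  1-0 → 1
  0-1 → 1 (borrow)
  1-1-1 → 1 (borrow)
  1-1-1 → 1 (borrow)
  0-1-1 → 0 (borrow)
  0-0-1 → 1 (borrow)
  0-0-1 → 1 (borrow)
  0-0-1 → 1 (borrow)
  0-1-1 → 0 (borrow)
  1-0-1 → 0
  1-1 → 0
  0-1 → 1 (borrow)
  1-0-1 → 0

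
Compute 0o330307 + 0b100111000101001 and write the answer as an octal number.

0b100111000101001 = 0o47051 in octal.
Add column by column in base 8, right to left:
  7+1 = 0 carry 1
  0+5+1 = 6
  3+0 = 3
  0+7 = 7
  3+4 = 7
  3+0 = 3

0o377360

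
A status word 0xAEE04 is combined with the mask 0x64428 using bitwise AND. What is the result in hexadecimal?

0x24400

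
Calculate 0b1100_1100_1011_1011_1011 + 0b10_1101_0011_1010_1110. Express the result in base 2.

0b11111001111101101001

Add column by column in base 2, right to left:
  1+0 = 1
  1+1 = 0 carry 1
  0+1+1 = 0 carry 1
  1+1+1 = 1 carry 1
  1+0+1 = 0 carry 1
  1+1+1 = 1 carry 1
  0+0+1 = 1
  1+1 = 0 carry 1
  1+1+1 = 1 carry 1
  1+1+1 = 1 carry 1
  0+0+1 = 1
  1+0 = 1
  0+1 = 1
  0+0 = 0
  1+1 = 0 carry 1
  1+1+1 = 1 carry 1
  0+0+1 = 1
  0+1 = 1
  1+0 = 1
  1+0 = 1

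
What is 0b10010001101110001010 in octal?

Group the bits in threes: 010 010 001 101 110 001 010 → 2215612.

0o2215612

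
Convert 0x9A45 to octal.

0o115105

Expand each hex digit to 4 bits: 9=1001 A=1010 4=0100 5=0101.
Group the bits in threes: 001 001 101 001 000 101 → 115105.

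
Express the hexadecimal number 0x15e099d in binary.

0b1010111100000100110011101

Expand each hex digit to 4 bits: 1=0001 5=0101 e=1110 0=0000 9=1001 9=1001 d=1101.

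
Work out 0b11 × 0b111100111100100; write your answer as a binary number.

0b10110110110101100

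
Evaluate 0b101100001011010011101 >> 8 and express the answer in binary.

Right shift by 8: drop the 8 least-significant bits.

0b1011000010110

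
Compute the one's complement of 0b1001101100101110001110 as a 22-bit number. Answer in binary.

Invert each bit: 1001101100101110001110 → 0110010011010001110001.

0b0110010011010001110001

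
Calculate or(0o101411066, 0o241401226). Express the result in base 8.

OR each oct digit independently (no carries):
  1|2=3, 0|4=4, 1|1=1, 4|4=4, 1|0=1, 1|1=1, 0|2=2, 6|2=6, 6|6=6

0o341411266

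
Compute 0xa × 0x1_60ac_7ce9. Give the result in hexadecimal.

Multiply each base-16 digit by 10, carrying:
  9×10 = 90 → write a carry 5
  e×10+5 = 145 → write 1 carry 9
  c×10+9 = 129 → write 1 carry 8
  7×10+8 = 78 → write e carry 4
  c×10+4 = 124 → write c carry 7
  a×10+7 = 107 → write b carry 6
  0×10+6 = 6 → write 6
  6×10 = 60 → write c carry 3
  1×10+3 = 13 → write d

0xdc6bce11a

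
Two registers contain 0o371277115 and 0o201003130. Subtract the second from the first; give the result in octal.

0o170273765

Subtract column by column in base 8:
  5-0 → 5
  1-3 → 6 (borrow)
  1-1-1 → 7 (borrow)
  7-3-1 → 3
  7-0 → 7
  2-0 → 2
  1-1 → 0
  7-0 → 7
  3-2 → 1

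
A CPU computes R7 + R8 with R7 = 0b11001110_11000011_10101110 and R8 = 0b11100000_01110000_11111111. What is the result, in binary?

0b1101011110011010010101101

Add column by column in base 2, right to left:
  0+1 = 1
  1+1 = 0 carry 1
  1+1+1 = 1 carry 1
  1+1+1 = 1 carry 1
  0+1+1 = 0 carry 1
  1+1+1 = 1 carry 1
  0+1+1 = 0 carry 1
  1+1+1 = 1 carry 1
  1+0+1 = 0 carry 1
  1+0+1 = 0 carry 1
  0+0+1 = 1
  0+0 = 0
  0+1 = 1
  0+1 = 1
  1+1 = 0 carry 1
  1+0+1 = 0 carry 1
  0+0+1 = 1
  1+0 = 1
  1+0 = 1
  1+0 = 1
  0+0 = 0
  0+1 = 1
  1+1 = 0 carry 1
  1+1+1 = 1 carry 1
  final carry 1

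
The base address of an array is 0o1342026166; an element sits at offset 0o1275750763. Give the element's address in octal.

0o2637777151

Add column by column in base 8, right to left:
  6+3 = 1 carry 1
  6+6+1 = 5 carry 1
  1+7+1 = 1 carry 1
  6+0+1 = 7
  2+5 = 7
  0+7 = 7
  2+5 = 7
  4+7 = 3 carry 1
  3+2+1 = 6
  1+1 = 2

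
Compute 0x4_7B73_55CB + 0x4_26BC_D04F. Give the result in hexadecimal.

Add column by column in base 16, right to left:
  B+F = A carry 1
  C+4+1 = 1 carry 1
  5+0+1 = 6
  5+D = 2 carry 1
  3+C+1 = 0 carry 1
  7+B+1 = 3 carry 1
  B+6+1 = 2 carry 1
  7+2+1 = A
  4+4 = 8

0x8A230261A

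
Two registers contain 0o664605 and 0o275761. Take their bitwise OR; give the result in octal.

0o675765

OR each oct digit independently (no carries):
  6|2=6, 6|7=7, 4|5=5, 6|7=7, 0|6=6, 5|1=5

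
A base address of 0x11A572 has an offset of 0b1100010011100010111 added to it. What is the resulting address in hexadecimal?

0x17CC89

0b1100010011100010111 = 0x62717 in hexadecimal.
Add column by column in base 16, right to left:
  2+7 = 9
  7+1 = 8
  5+7 = C
  A+2 = C
  1+6 = 7
  1+0 = 1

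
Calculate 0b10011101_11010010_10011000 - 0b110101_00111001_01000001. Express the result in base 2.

Subtract column by column in base 2:
  0-1 → 1 (borrow)
  0-0-1 → 1 (borrow)
  0-0-1 → 1 (borrow)
  1-0-1 → 0
  1-0 → 1
  0-0 → 0
  0-1 → 1 (borrow)
  1-0-1 → 0
  0-1 → 1 (borrow)
  1-0-1 → 0
  0-0 → 0
  0-1 → 1 (borrow)
  1-1-1 → 1 (borrow)
  0-1-1 → 0 (borrow)
  1-0-1 → 0
  1-0 → 1
  1-1 → 0
  0-0 → 0
  1-1 → 0
  1-0 → 1
  1-1 → 0
  0-1 → 1 (borrow)
  0-0-1 → 1 (borrow)
  1-0-1 → 0

0b11010001001100101010111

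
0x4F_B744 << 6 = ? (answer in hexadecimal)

0x13EDD100

6 bits is not a whole number of base-16 digits; in binary: 10011111011011101000100 << 6 = 10011111011011101000100000000.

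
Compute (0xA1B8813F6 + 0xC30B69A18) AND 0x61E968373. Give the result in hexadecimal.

Add column by column in base 16, right to left:
  6+8 = E
  F+1 = 0 carry 1
  3+A+1 = E
  1+9 = A
  8+6 = E
  8+B = 3 carry 1
  B+0+1 = C
  1+3 = 4
  A+C = 6 carry 1
  final carry 1
Sum = 0x164C3EAE0E; now AND with 0x61E968373:
  1&0=0, 6&6=6, 4&1=0, C&E=C, 3&9=1, E&6=6, A&8=8, E&3=2, 0&7=0, E&3=2

0x60C168202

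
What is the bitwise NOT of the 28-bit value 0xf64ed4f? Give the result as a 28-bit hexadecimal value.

Each hex digit d becomes f−d:
  f→0, 6→9, 4→b, e→1, d→2, 4→b, f→0

0x09b12b0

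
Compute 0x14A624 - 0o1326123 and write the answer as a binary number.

0b11101111100111010001

0x14A624 = 0b101001010011000100100 in binary.
0o1326123 = 0b1011010110001010011 in binary.
Subtract column by column in base 2:
  0-1 → 1 (borrow)
  0-1-1 → 0 (borrow)
  1-0-1 → 0
  0-0 → 0
  0-1 → 1 (borrow)
  1-0-1 → 0
  0-1 → 1 (borrow)
  0-0-1 → 1 (borrow)
  0-0-1 → 1 (borrow)
  1-0-1 → 0
  1-1 → 0
  0-1 → 1 (borrow)
  0-0-1 → 1 (borrow)
  1-1-1 → 1 (borrow)
  0-0-1 → 1 (borrow)
  1-1-1 → 1 (borrow)
  0-1-1 → 0 (borrow)
  0-0-1 → 1 (borrow)
  1-1-1 → 1 (borrow)
  0-0-1 → 1 (borrow)
  1-0-1 → 0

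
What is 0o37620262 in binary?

Each octal digit is 3 bits: 3=011 7=111 6=110 2=010 0=000 2=010 6=110 2=010.

0b11111110010000010110010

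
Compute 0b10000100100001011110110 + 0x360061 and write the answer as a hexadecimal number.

0x784357

0b10000100100001011110110 = 0x4242f6 in hexadecimal.
Add column by column in base 16, right to left:
  6+1 = 7
  f+6 = 5 carry 1
  2+0+1 = 3
  4+0 = 4
  2+6 = 8
  4+3 = 7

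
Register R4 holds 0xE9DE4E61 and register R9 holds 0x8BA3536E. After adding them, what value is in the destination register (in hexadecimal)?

0x17581A1CF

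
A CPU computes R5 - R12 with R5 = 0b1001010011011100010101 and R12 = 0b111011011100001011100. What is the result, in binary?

Subtract column by column in base 2:
  1-0 → 1
  0-0 → 0
  1-1 → 0
  0-1 → 1 (borrow)
  1-1-1 → 1 (borrow)
  0-0-1 → 1 (borrow)
  0-1-1 → 0 (borrow)
  0-0-1 → 1 (borrow)
  1-0-1 → 0
  1-0 → 1
  1-0 → 1
  0-1 → 1 (borrow)
  1-1-1 → 1 (borrow)
  1-1-1 → 1 (borrow)
  0-0-1 → 1 (borrow)
  0-1-1 → 0 (borrow)
  1-1-1 → 1 (borrow)
  0-0-1 → 1 (borrow)
  1-1-1 → 1 (borrow)
  0-1-1 → 0 (borrow)
  0-1-1 → 0 (borrow)
  1-0-1 → 0

0b1110111111010111001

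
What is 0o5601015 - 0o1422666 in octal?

Subtract column by column in base 8:
  5-6 → 7 (borrow)
  1-6-1 → 2 (borrow)
  0-6-1 → 1 (borrow)
  1-2-1 → 6 (borrow)
  0-2-1 → 5 (borrow)
  6-4-1 → 1
  5-1 → 4

0o4156127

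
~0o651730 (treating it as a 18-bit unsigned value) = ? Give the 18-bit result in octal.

Each oct digit d becomes 7−d:
  6→1, 5→2, 1→6, 7→0, 3→4, 0→7

0o126047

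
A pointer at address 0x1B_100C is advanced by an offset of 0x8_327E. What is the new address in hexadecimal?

0x23428A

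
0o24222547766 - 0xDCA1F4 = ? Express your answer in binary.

0o24222547766 = 0b10100010010010101100111111110110 in binary.
0xDCA1F4 = 0b110111001010000111110100 in binary.
Subtract column by column in base 2:
  0-0 → 0
  1-0 → 1
  1-1 → 0
  0-0 → 0
  1-1 → 0
  1-1 → 0
  1-1 → 0
  1-1 → 0
  1-1 → 0
  1-0 → 1
  1-0 → 1
  1-0 → 1
  0-0 → 0
  0-1 → 1 (borrow)
  1-0-1 → 0
  1-1 → 0
  0-0 → 0
  1-0 → 1
  0-1 → 1 (borrow)
  1-1-1 → 1 (borrow)
  0-1-1 → 0 (borrow)
  0-0-1 → 1 (borrow)
  1-1-1 → 1 (borrow)
  0-1-1 → 0 (borrow)
  0-0-1 → 1 (borrow)
  1-0-1 → 0
  0-0 → 0
  0-0 → 0
  0-0 → 0
  1-0 → 1
  0-0 → 0
  1-0 → 1

0b10100001011011100010111000000010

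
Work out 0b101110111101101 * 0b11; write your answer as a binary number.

0b10001100111000111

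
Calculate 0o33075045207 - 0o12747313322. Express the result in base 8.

0o20125531665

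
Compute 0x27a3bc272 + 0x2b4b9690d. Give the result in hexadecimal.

0x52ef52b7f

Add column by column in base 16, right to left:
  2+d = f
  7+0 = 7
  2+9 = b
  c+6 = 2 carry 1
  b+9+1 = 5 carry 1
  3+b+1 = f
  a+4 = e
  7+b = 2 carry 1
  2+2+1 = 5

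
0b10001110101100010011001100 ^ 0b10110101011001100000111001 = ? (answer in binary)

XOR bit by bit (1 where the bits differ):
  10001110101100010011001100
^ 10110101011001100000111001
= 00111011110101110011110101

0b00111011110101110011110101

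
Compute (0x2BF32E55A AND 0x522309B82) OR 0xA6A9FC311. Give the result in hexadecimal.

0xA6ABFC313

0x2BF32E55A AND 0x522309B82 = 0x022308102.
Then OR with 0xA6A9FC311.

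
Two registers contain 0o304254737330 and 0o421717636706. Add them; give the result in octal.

0o726174576236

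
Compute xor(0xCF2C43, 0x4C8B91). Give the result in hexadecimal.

0x83A7D2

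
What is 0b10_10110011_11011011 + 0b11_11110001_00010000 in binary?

0b1101010010011101011

Add column by column in base 2, right to left:
  1+0 = 1
  1+0 = 1
  0+0 = 0
  1+0 = 1
  1+1 = 0 carry 1
  0+0+1 = 1
  1+0 = 1
  1+0 = 1
  1+1 = 0 carry 1
  1+0+1 = 0 carry 1
  0+0+1 = 1
  0+0 = 0
  1+1 = 0 carry 1
  1+1+1 = 1 carry 1
  0+1+1 = 0 carry 1
  1+1+1 = 1 carry 1
  0+1+1 = 0 carry 1
  1+1+1 = 1 carry 1
  final carry 1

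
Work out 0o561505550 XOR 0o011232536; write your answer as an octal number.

XOR each oct digit independently (no carries):
  5^0=5, 6^1=7, 1^1=0, 5^2=7, 0^3=3, 5^2=7, 5^5=0, 5^3=6, 0^6=6

0o570737066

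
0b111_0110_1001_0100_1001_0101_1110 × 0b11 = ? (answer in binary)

0b10110001110111101110000011010

Multiply each base-2 digit by 3, carrying:
  0×3 = 0 → write 0
  1×3 = 3 → write 1 carry 1
  1×3+1 = 4 → write 0 carry 2
  1×3+2 = 5 → write 1 carry 2
  1×3+2 = 5 → write 1 carry 2
  0×3+2 = 2 → write 0 carry 1
  1×3+1 = 4 → write 0 carry 2
  0×3+2 = 2 → write 0 carry 1
  1×3+1 = 4 → write 0 carry 2
  0×3+2 = 2 → write 0 carry 1
  0×3+1 = 1 → write 1
  1×3 = 3 → write 1 carry 1
  0×3+1 = 1 → write 1
  0×3 = 0 → write 0
  1×3 = 3 → write 1 carry 1
  0×3+1 = 1 → write 1
  1×3 = 3 → write 1 carry 1
  0×3+1 = 1 → write 1
  0×3 = 0 → write 0
  1×3 = 3 → write 1 carry 1
  0×3+1 = 1 → write 1
  1×3 = 3 → write 1 carry 1
  1×3+1 = 4 → write 0 carry 2
  0×3+2 = 2 → write 0 carry 1
  1×3+1 = 4 → write 0 carry 2
  1×3+2 = 5 → write 1 carry 2
  1×3+2 = 5 → write 1 carry 2
  remaining carry: 10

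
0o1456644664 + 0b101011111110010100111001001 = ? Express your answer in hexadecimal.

0o1456644664 = 0xCBB49B4 in hexadecimal.
0b101011111110010100111001001 = 0x57F29C9 in hexadecimal.
Add column by column in base 16, right to left:
  4+9 = D
  B+C = 7 carry 1
  9+9+1 = 3 carry 1
  4+2+1 = 7
  B+F = A carry 1
  B+7+1 = 3 carry 1
  C+5+1 = 2 carry 1
  final carry 1

0x123A737D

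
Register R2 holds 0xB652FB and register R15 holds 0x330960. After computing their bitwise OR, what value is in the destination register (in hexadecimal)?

OR each hex digit independently (no carries):
  B|3=B, 6|3=7, 5|0=5, 2|9=B, F|6=F, B|0=B

0xB75BFB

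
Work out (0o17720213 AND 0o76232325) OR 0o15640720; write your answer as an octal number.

0o17720213 AND 0o76232325 = 0o16220201.
Then OR with 0o15640720.

0o17660721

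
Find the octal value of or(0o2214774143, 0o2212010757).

0o2216774757

OR each oct digit independently (no carries):
  2|2=2, 2|2=2, 1|1=1, 4|2=6, 7|0=7, 7|1=7, 4|0=4, 1|7=7, 4|5=5, 3|7=7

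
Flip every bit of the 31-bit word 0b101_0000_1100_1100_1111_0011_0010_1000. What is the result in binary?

Invert each bit: 1010000110011001111001100101000 → 0101111001100110000110011010111.

0b0101111001100110000110011010111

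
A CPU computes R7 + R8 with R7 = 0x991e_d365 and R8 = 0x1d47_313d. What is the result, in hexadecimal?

Add column by column in base 16, right to left:
  5+d = 2 carry 1
  6+3+1 = a
  3+1 = 4
  d+3 = 0 carry 1
  e+7+1 = 6 carry 1
  1+4+1 = 6
  9+d = 6 carry 1
  9+1+1 = b

0xb66604a2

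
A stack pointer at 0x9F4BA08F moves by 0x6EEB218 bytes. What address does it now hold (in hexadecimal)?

0xA63A52A7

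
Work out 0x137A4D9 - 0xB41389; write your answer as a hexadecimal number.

0x839150

Subtract column by column in base 16:
  9-9 → 0
  D-8 → 5
  4-3 → 1
  A-1 → 9
  7-4 → 3
  3-B → 8 (borrow)
  1-0-1 → 0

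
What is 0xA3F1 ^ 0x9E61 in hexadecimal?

XOR each hex digit independently (no carries):
  A^9=3, 3^E=D, F^6=9, 1^1=0

0x3D90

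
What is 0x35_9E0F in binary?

Expand each hex digit to 4 bits: 3=0011 5=0101 9=1001 E=1110 0=0000 F=1111.

0b1101011001111000001111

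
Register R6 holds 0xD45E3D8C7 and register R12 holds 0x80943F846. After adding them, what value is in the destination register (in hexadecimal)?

0x154F27D10D

Add column by column in base 16, right to left:
  7+6 = D
  C+4 = 0 carry 1
  8+8+1 = 1 carry 1
  D+F+1 = D carry 1
  3+3+1 = 7
  E+4 = 2 carry 1
  5+9+1 = F
  4+0 = 4
  D+8 = 5 carry 1
  final carry 1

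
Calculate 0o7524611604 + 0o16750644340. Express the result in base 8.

Add column by column in base 8, right to left:
  4+0 = 4
  0+4 = 4
  6+3 = 1 carry 1
  1+4+1 = 6
  1+4 = 5
  6+6 = 4 carry 1
  4+0+1 = 5
  2+5 = 7
  5+7 = 4 carry 1
  7+6+1 = 6 carry 1
  0+1+1 = 2

0o26475456144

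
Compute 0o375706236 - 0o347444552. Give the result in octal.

0o26241464

Subtract column by column in base 8:
  6-2 → 4
  3-5 → 6 (borrow)
  2-5-1 → 4 (borrow)
  6-4-1 → 1
  0-4 → 4 (borrow)
  7-4-1 → 2
  5-7 → 6 (borrow)
  7-4-1 → 2
  3-3 → 0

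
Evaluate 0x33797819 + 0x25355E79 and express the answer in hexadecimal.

0x58AED692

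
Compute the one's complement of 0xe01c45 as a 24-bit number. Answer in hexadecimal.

0x1fe3ba

Each hex digit d becomes f−d:
  e→1, 0→f, 1→e, c→3, 4→b, 5→a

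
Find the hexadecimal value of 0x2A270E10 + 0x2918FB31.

Add column by column in base 16, right to left:
  0+1 = 1
  1+3 = 4
  E+B = 9 carry 1
  0+F+1 = 0 carry 1
  7+8+1 = 0 carry 1
  2+1+1 = 4
  A+9 = 3 carry 1
  2+2+1 = 5

0x53400941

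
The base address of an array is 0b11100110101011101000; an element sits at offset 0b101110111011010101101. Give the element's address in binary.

Add column by column in base 2, right to left:
  0+1 = 1
  0+0 = 0
  0+1 = 1
  1+1 = 0 carry 1
  0+0+1 = 1
  1+1 = 0 carry 1
  1+0+1 = 0 carry 1
  1+1+1 = 1 carry 1
  0+0+1 = 1
  1+1 = 0 carry 1
  0+1+1 = 0 carry 1
  1+0+1 = 0 carry 1
  0+1+1 = 0 carry 1
  1+1+1 = 1 carry 1
  1+1+1 = 1 carry 1
  0+0+1 = 1
  0+1 = 1
  1+1 = 0 carry 1
  1+1+1 = 1 carry 1
  1+0+1 = 0 carry 1
  0+1+1 = 0 carry 1
  final carry 1

0b1001011110000110010101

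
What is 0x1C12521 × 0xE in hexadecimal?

Multiply each base-16 digit by 14, carrying:
  1×14 = 14 → write E
  2×14 = 28 → write C carry 1
  5×14+1 = 71 → write 7 carry 4
  2×14+4 = 32 → write 0 carry 2
  1×14+2 = 16 → write 0 carry 1
  C×14+1 = 169 → write 9 carry 10
  1×14+10 = 24 → write 8 carry 1
  remaining carry: 1

0x189007CE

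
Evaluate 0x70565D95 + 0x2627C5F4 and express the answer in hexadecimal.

0x967E2389

Add column by column in base 16, right to left:
  5+4 = 9
  9+F = 8 carry 1
  D+5+1 = 3 carry 1
  5+C+1 = 2 carry 1
  6+7+1 = E
  5+2 = 7
  0+6 = 6
  7+2 = 9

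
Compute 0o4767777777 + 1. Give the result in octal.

The trailing 7 digits are 7 (max in base 8), so adding 1 cascades: they roll to 0 and the next digit up increments.

0o4770000000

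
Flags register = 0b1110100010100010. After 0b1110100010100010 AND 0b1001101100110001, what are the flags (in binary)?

0b1000100000100000

AND bit by bit (1 only where both bits are 1):
  1110100010100010
& 1001101100110001
= 1000100000100000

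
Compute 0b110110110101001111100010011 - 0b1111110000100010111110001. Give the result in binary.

Subtract column by column in base 2:
  1-1 → 0
  1-0 → 1
  0-0 → 0
  0-0 → 0
  1-1 → 0
  0-1 → 1 (borrow)
  0-1-1 → 0 (borrow)
  0-1-1 → 0 (borrow)
  1-1-1 → 1 (borrow)
  1-0-1 → 0
  1-1 → 0
  1-0 → 1
  1-0 → 1
  0-0 → 0
  0-1 → 1 (borrow)
  1-0-1 → 0
  0-0 → 0
  1-0 → 1
  0-0 → 0
  1-1 → 0
  1-1 → 0
  0-1 → 1 (borrow)
  1-1-1 → 1 (borrow)
  1-1-1 → 1 (borrow)
  0-1-1 → 0 (borrow)
  1-0-1 → 0
  1-0 → 1

0b100111000100101100100100010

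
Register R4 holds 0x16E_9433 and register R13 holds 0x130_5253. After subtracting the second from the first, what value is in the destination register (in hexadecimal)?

Subtract column by column in base 16:
  3-3 → 0
  3-5 → E (borrow)
  4-2-1 → 1
  9-5 → 4
  E-0 → E
  6-3 → 3
  1-1 → 0

0x3E41E0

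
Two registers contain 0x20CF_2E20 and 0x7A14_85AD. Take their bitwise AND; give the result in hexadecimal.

0x20040420

AND each hex digit independently (no carries):
  2&7=2, 0&A=0, C&1=0, F&4=4, 2&8=0, E&5=4, 2&A=2, 0&D=0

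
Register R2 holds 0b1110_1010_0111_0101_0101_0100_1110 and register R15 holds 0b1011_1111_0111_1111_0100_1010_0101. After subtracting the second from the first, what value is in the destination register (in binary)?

0b10101011110110000010101001

Subtract column by column in base 2:
  0-1 → 1 (borrow)
  1-0-1 → 0
  1-1 → 0
  1-0 → 1
  0-0 → 0
  0-1 → 1 (borrow)
  1-0-1 → 0
  0-1 → 1 (borrow)
  1-0-1 → 0
  0-0 → 0
  1-1 → 0
  0-0 → 0
  1-1 → 0
  0-1 → 1 (borrow)
  1-1-1 → 1 (borrow)
  0-1-1 → 0 (borrow)
  1-1-1 → 1 (borrow)
  1-1-1 → 1 (borrow)
  1-1-1 → 1 (borrow)
  0-0-1 → 1 (borrow)
  0-1-1 → 0 (borrow)
  1-1-1 → 1 (borrow)
  0-1-1 → 0 (borrow)
  1-1-1 → 1 (borrow)
  0-1-1 → 0 (borrow)
  1-1-1 → 1 (borrow)
  1-0-1 → 0
  1-1 → 0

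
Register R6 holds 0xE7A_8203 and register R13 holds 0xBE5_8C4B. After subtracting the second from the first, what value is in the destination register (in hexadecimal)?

0x294F5B8

Subtract column by column in base 16:
  3-B → 8 (borrow)
  0-4-1 → B (borrow)
  2-C-1 → 5 (borrow)
  8-8-1 → F (borrow)
  A-5-1 → 4
  7-E → 9 (borrow)
  E-B-1 → 2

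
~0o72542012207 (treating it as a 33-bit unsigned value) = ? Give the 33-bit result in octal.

0o05235765570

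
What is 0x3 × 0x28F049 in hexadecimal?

0x7AD0DB

Multiply each base-16 digit by 3, carrying:
  9×3 = 27 → write B carry 1
  4×3+1 = 13 → write D
  0×3 = 0 → write 0
  F×3 = 45 → write D carry 2
  8×3+2 = 26 → write A carry 1
  2×3+1 = 7 → write 7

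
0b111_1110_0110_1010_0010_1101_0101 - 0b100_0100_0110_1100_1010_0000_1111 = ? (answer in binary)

0b11100111111101100011000110

Subtract column by column in base 2:
  1-1 → 0
  0-1 → 1 (borrow)
  1-1-1 → 1 (borrow)
  0-1-1 → 0 (borrow)
  1-0-1 → 0
  0-0 → 0
  1-0 → 1
  1-0 → 1
  0-0 → 0
  1-1 → 0
  0-0 → 0
  0-1 → 1 (borrow)
  0-0-1 → 1 (borrow)
  1-0-1 → 0
  0-1 → 1 (borrow)
  1-1-1 → 1 (borrow)
  0-0-1 → 1 (borrow)
  1-1-1 → 1 (borrow)
  1-1-1 → 1 (borrow)
  0-0-1 → 1 (borrow)
  0-0-1 → 1 (borrow)
  1-0-1 → 0
  1-1 → 0
  1-0 → 1
  1-0 → 1
  1-0 → 1
  1-1 → 0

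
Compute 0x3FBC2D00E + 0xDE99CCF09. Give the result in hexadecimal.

0x11E55F9F17

Add column by column in base 16, right to left:
  E+9 = 7 carry 1
  0+0+1 = 1
  0+F = F
  D+C = 9 carry 1
  2+C+1 = F
  C+9 = 5 carry 1
  B+9+1 = 5 carry 1
  F+E+1 = E carry 1
  3+D+1 = 1 carry 1
  final carry 1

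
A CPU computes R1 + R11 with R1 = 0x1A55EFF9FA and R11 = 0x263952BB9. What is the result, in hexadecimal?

0x1CB98525B3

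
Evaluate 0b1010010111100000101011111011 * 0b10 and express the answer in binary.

0b10100101111000001010111110110

Multiply each base-2 digit by 2, carrying:
  1×2 = 2 → write 0 carry 1
  1×2+1 = 3 → write 1 carry 1
  0×2+1 = 1 → write 1
  1×2 = 2 → write 0 carry 1
  1×2+1 = 3 → write 1 carry 1
  1×2+1 = 3 → write 1 carry 1
  1×2+1 = 3 → write 1 carry 1
  1×2+1 = 3 → write 1 carry 1
  0×2+1 = 1 → write 1
  1×2 = 2 → write 0 carry 1
  0×2+1 = 1 → write 1
  1×2 = 2 → write 0 carry 1
  0×2+1 = 1 → write 1
  0×2 = 0 → write 0
  0×2 = 0 → write 0
  0×2 = 0 → write 0
  0×2 = 0 → write 0
  1×2 = 2 → write 0 carry 1
  1×2+1 = 3 → write 1 carry 1
  1×2+1 = 3 → write 1 carry 1
  1×2+1 = 3 → write 1 carry 1
  0×2+1 = 1 → write 1
  1×2 = 2 → write 0 carry 1
  0×2+1 = 1 → write 1
  0×2 = 0 → write 0
  1×2 = 2 → write 0 carry 1
  0×2+1 = 1 → write 1
  1×2 = 2 → write 0 carry 1
  remaining carry: 1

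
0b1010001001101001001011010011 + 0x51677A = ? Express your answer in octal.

0o1235775115

0b1010001001101001001011010011 = 0o1211511323 in octal.
0x51677A = 0o24263572 in octal.
Add column by column in base 8, right to left:
  3+2 = 5
  2+7 = 1 carry 1
  3+5+1 = 1 carry 1
  1+3+1 = 5
  1+6 = 7
  5+2 = 7
  1+4 = 5
  1+2 = 3
  2+0 = 2
  1+0 = 1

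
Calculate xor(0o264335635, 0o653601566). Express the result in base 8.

0o437534353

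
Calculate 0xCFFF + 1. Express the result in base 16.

The trailing 3 digits are F (max in base 16), so adding 1 cascades: they roll to 0 and the next digit up increments.

0xD000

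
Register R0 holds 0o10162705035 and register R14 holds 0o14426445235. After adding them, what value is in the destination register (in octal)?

0o24611352272

Add column by column in base 8, right to left:
  5+5 = 2 carry 1
  3+3+1 = 7
  0+2 = 2
  5+5 = 2 carry 1
  0+4+1 = 5
  7+4 = 3 carry 1
  2+6+1 = 1 carry 1
  6+2+1 = 1 carry 1
  1+4+1 = 6
  0+4 = 4
  1+1 = 2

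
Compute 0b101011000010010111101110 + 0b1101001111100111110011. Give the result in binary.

Add column by column in base 2, right to left:
  0+1 = 1
  1+1 = 0 carry 1
  1+0+1 = 0 carry 1
  1+0+1 = 0 carry 1
  0+1+1 = 0 carry 1
  1+1+1 = 1 carry 1
  1+1+1 = 1 carry 1
  1+1+1 = 1 carry 1
  1+1+1 = 1 carry 1
  0+0+1 = 1
  1+0 = 1
  0+1 = 1
  0+1 = 1
  1+1 = 0 carry 1
  0+1+1 = 0 carry 1
  0+1+1 = 0 carry 1
  0+0+1 = 1
  0+0 = 0
  1+1 = 0 carry 1
  1+0+1 = 0 carry 1
  0+1+1 = 0 carry 1
  1+1+1 = 1 carry 1
  0+0+1 = 1
  1+0 = 1

0b111000010001111111100001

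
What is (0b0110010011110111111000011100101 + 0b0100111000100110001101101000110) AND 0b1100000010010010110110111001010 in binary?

0b1000000000010010000110000001010

Add column by column in base 2, right to left:
  1+0 = 1
  0+1 = 1
  1+1 = 0 carry 1
  0+0+1 = 1
  0+0 = 0
  1+0 = 1
  1+1 = 0 carry 1
  1+0+1 = 0 carry 1
  0+1+1 = 0 carry 1
  0+1+1 = 0 carry 1
  0+0+1 = 1
  0+1 = 1
  1+1 = 0 carry 1
  1+0+1 = 0 carry 1
  1+0+1 = 0 carry 1
  1+0+1 = 0 carry 1
  1+1+1 = 1 carry 1
  1+1+1 = 1 carry 1
  0+0+1 = 1
  1+0 = 1
  1+1 = 0 carry 1
  1+0+1 = 0 carry 1
  1+0+1 = 0 carry 1
  0+0+1 = 1
  0+1 = 1
  1+1 = 0 carry 1
  0+1+1 = 0 carry 1
  0+0+1 = 1
  1+0 = 1
  1+1 = 0 carry 1
  final carry 1
Sum = 0b1011001100011110000110000101011; now AND with 0b1100000010010010110110111001010:
  1011001100011110000110000101011
& 1100000010010010110110111001010
= 1000000000010010000110000001010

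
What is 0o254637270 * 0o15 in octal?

Multiply each base-8 digit by 13, carrying:
  0×13 = 0 → write 0
  7×13 = 91 → write 3 carry 11
  2×13+11 = 37 → write 5 carry 4
  7×13+4 = 95 → write 7 carry 11
  3×13+11 = 50 → write 2 carry 6
  6×13+6 = 84 → write 4 carry 10
  4×13+10 = 62 → write 6 carry 7
  5×13+7 = 72 → write 0 carry 9
  2×13+9 = 35 → write 3 carry 4
  remaining carry: 4

0o4306427530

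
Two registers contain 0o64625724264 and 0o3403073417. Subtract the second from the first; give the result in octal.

Subtract column by column in base 8:
  4-7 → 5 (borrow)
  6-1-1 → 4
  2-4 → 6 (borrow)
  4-3-1 → 0
  2-7 → 3 (borrow)
  7-0-1 → 6
  5-3 → 2
  2-0 → 2
  6-4 → 2
  4-3 → 1
  6-0 → 6

0o61222630645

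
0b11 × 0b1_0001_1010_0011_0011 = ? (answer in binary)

0b110100111010011001

Multiply each base-2 digit by 3, carrying:
  1×3 = 3 → write 1 carry 1
  1×3+1 = 4 → write 0 carry 2
  0×3+2 = 2 → write 0 carry 1
  0×3+1 = 1 → write 1
  1×3 = 3 → write 1 carry 1
  1×3+1 = 4 → write 0 carry 2
  0×3+2 = 2 → write 0 carry 1
  0×3+1 = 1 → write 1
  0×3 = 0 → write 0
  1×3 = 3 → write 1 carry 1
  0×3+1 = 1 → write 1
  1×3 = 3 → write 1 carry 1
  1×3+1 = 4 → write 0 carry 2
  0×3+2 = 2 → write 0 carry 1
  0×3+1 = 1 → write 1
  0×3 = 0 → write 0
  1×3 = 3 → write 1 carry 1
  remaining carry: 1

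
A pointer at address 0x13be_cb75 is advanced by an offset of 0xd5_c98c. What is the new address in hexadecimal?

0x14949501

Add column by column in base 16, right to left:
  5+c = 1 carry 1
  7+8+1 = 0 carry 1
  b+9+1 = 5 carry 1
  c+c+1 = 9 carry 1
  e+5+1 = 4 carry 1
  b+d+1 = 9 carry 1
  3+0+1 = 4
  1+0 = 1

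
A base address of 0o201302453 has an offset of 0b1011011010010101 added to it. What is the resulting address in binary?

0b10000001100011101111000000

0o201302453 = 0b10000001011000010100101011 in binary.
Add column by column in base 2, right to left:
  1+1 = 0 carry 1
  1+0+1 = 0 carry 1
  0+1+1 = 0 carry 1
  1+0+1 = 0 carry 1
  0+1+1 = 0 carry 1
  1+0+1 = 0 carry 1
  0+0+1 = 1
  0+1 = 1
  1+0 = 1
  0+1 = 1
  1+1 = 0 carry 1
  0+0+1 = 1
  0+1 = 1
  0+1 = 1
  0+0 = 0
  1+1 = 0 carry 1
  1+0+1 = 0 carry 1
  0+0+1 = 1
  1+0 = 1
  0+0 = 0
  0+0 = 0
  0+0 = 0
  0+0 = 0
  0+0 = 0
  0+0 = 0
  1+0 = 1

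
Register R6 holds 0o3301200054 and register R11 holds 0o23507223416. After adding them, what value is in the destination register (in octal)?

Add column by column in base 8, right to left:
  4+6 = 2 carry 1
  5+1+1 = 7
  0+4 = 4
  0+3 = 3
  0+2 = 2
  2+2 = 4
  1+7 = 0 carry 1
  0+0+1 = 1
  3+5 = 0 carry 1
  3+3+1 = 7
  0+2 = 2

0o27010423472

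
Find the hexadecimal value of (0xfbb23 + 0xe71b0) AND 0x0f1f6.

0x20d2

Add column by column in base 16, right to left:
  3+0 = 3
  2+b = d
  b+1 = c
  b+7 = 2 carry 1
  f+e+1 = e carry 1
  final carry 1
Sum = 0x1e2cd3; now AND with 0x0f1f6:
  1&0=0, e&0=0, 2&f=2, c&1=0, d&f=d, 3&6=2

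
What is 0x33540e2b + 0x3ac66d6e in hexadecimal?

0x6e1a7b99

Add column by column in base 16, right to left:
  b+e = 9 carry 1
  2+6+1 = 9
  e+d = b carry 1
  0+6+1 = 7
  4+6 = a
  5+c = 1 carry 1
  3+a+1 = e
  3+3 = 6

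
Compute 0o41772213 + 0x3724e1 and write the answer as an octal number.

0o57614554

0x3724e1 = 0o15622341 in octal.
Add column by column in base 8, right to left:
  3+1 = 4
  1+4 = 5
  2+3 = 5
  2+2 = 4
  7+2 = 1 carry 1
  7+6+1 = 6 carry 1
  1+5+1 = 7
  4+1 = 5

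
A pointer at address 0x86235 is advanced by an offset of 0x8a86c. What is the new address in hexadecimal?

0x110aa1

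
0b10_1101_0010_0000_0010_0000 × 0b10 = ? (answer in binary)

0b10110100100000001000000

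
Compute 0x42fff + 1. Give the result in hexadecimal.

0x43000

The trailing 3 digits are F (max in base 16), so adding 1 cascades: they roll to 0 and the next digit up increments.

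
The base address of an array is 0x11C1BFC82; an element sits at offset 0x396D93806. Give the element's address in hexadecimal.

0x4B2F53488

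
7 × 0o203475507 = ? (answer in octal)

Multiply each base-8 digit by 7, carrying:
  7×7 = 49 → write 1 carry 6
  0×7+6 = 6 → write 6
  5×7 = 35 → write 3 carry 4
  5×7+4 = 39 → write 7 carry 4
  7×7+4 = 53 → write 5 carry 6
  4×7+6 = 34 → write 2 carry 4
  3×7+4 = 25 → write 1 carry 3
  0×7+3 = 3 → write 3
  2×7 = 14 → write 6 carry 1
  remaining carry: 1

0o1631257361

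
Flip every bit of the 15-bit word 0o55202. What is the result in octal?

Each oct digit d becomes 7−d:
  5→2, 5→2, 2→5, 0→7, 2→5

0o22575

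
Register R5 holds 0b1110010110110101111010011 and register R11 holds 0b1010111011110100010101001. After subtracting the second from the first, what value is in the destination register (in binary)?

Subtract column by column in base 2:
  1-1 → 0
  1-0 → 1
  0-0 → 0
  0-1 → 1 (borrow)
  1-0-1 → 0
  0-1 → 1 (borrow)
  1-0-1 → 0
  1-1 → 0
  1-0 → 1
  1-0 → 1
  0-0 → 0
  1-1 → 0
  0-0 → 0
  1-1 → 0
  1-1 → 0
  0-1 → 1 (borrow)
  1-1-1 → 1 (borrow)
  1-0-1 → 0
  0-1 → 1 (borrow)
  1-1-1 → 1 (borrow)
  0-1-1 → 0 (borrow)
  0-0-1 → 1 (borrow)
  1-1-1 → 1 (borrow)
  1-0-1 → 0
  1-1 → 0

0b11011011000001100101010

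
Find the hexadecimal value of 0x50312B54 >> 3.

3 bits is not a whole number of base-16 digits; in binary: 1010000001100010010101101010100 >> 3 = 1010000001100010010101101010.

0xA06256A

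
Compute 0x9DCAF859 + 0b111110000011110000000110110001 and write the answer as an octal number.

0o33366375012

0x9DCAF859 = 0o23562574131 in octal.
0b111110000011110000000110110001 = 0o7603600661 in octal.
Add column by column in base 8, right to left:
  1+1 = 2
  3+6 = 1 carry 1
  1+6+1 = 0 carry 1
  4+0+1 = 5
  7+0 = 7
  5+6 = 3 carry 1
  2+3+1 = 6
  6+0 = 6
  5+6 = 3 carry 1
  3+7+1 = 3 carry 1
  2+0+1 = 3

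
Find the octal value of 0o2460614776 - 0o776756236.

0o1461636540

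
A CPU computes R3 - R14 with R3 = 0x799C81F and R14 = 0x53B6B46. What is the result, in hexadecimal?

0x25E5CD9

Subtract column by column in base 16:
  F-6 → 9
  1-4 → D (borrow)
  8-B-1 → C (borrow)
  C-6-1 → 5
  9-B → E (borrow)
  9-3-1 → 5
  7-5 → 2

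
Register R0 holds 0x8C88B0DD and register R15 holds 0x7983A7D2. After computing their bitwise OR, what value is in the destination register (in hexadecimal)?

0xFD8BB7DF

OR each hex digit independently (no carries):
  8|7=F, C|9=D, 8|8=8, 8|3=B, B|A=B, 0|7=7, D|D=D, D|2=F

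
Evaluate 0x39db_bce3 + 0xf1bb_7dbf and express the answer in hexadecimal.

Add column by column in base 16, right to left:
  3+f = 2 carry 1
  e+b+1 = a carry 1
  c+d+1 = a carry 1
  b+7+1 = 3 carry 1
  b+b+1 = 7 carry 1
  d+b+1 = 9 carry 1
  9+1+1 = b
  3+f = 2 carry 1
  final carry 1

0x12b973aa2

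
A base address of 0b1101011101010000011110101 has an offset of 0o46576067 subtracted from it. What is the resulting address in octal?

0b1101011101010000011110101 = 0o153520365 in octal.
Subtract column by column in base 8:
  5-7 → 6 (borrow)
  6-6-1 → 7 (borrow)
  3-0-1 → 2
  0-6 → 2 (borrow)
  2-7-1 → 2 (borrow)
  5-5-1 → 7 (borrow)
  3-6-1 → 4 (borrow)
  5-4-1 → 0
  1-0 → 1

0o104722276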